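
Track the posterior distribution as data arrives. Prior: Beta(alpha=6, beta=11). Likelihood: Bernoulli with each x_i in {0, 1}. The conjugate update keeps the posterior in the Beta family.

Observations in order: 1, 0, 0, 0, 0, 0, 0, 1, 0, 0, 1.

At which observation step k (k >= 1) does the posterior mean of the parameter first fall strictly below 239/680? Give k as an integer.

k = 3

obs 1: x=1 → posterior Beta(7, 11)
obs 2: x=0 → posterior Beta(7, 12)
obs 3: x=0 → posterior Beta(7, 13)
obs 4: x=0 → posterior Beta(7, 14)
obs 5: x=0 → posterior Beta(7, 15)
obs 6: x=0 → posterior Beta(7, 16)
obs 7: x=0 → posterior Beta(7, 17)
obs 8: x=1 → posterior Beta(8, 17)
obs 9: x=0 → posterior Beta(8, 18)
obs 10: x=0 → posterior Beta(8, 19)
obs 11: x=1 → posterior Beta(9, 19)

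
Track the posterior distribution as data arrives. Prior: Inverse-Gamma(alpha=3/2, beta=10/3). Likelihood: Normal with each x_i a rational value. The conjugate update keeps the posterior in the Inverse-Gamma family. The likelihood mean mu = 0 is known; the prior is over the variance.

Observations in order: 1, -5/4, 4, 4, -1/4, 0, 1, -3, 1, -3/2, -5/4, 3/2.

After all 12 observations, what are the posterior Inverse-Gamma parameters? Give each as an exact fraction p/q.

alpha=15/2, beta=2801/96

obs 1: x=1 → posterior Inverse-Gamma(2, 23/6)
obs 2: x=-5/4 → posterior Inverse-Gamma(5/2, 443/96)
obs 3: x=4 → posterior Inverse-Gamma(3, 1211/96)
obs 4: x=4 → posterior Inverse-Gamma(7/2, 1979/96)
obs 5: x=-1/4 → posterior Inverse-Gamma(4, 991/48)
obs 6: x=0 → posterior Inverse-Gamma(9/2, 991/48)
obs 7: x=1 → posterior Inverse-Gamma(5, 1015/48)
obs 8: x=-3 → posterior Inverse-Gamma(11/2, 1231/48)
obs 9: x=1 → posterior Inverse-Gamma(6, 1255/48)
obs 10: x=-3/2 → posterior Inverse-Gamma(13/2, 1309/48)
obs 11: x=-5/4 → posterior Inverse-Gamma(7, 2693/96)
obs 12: x=3/2 → posterior Inverse-Gamma(15/2, 2801/96)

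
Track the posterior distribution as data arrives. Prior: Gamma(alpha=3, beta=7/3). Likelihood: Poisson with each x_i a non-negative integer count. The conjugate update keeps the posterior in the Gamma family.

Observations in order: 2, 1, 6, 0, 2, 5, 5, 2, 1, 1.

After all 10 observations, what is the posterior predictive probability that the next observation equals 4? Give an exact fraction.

41399111883982986666766965465673211048501716085493/368934881474191032320000000000000000000000000000000

obs 1: x=2 → posterior Gamma(5, 10/3)
obs 2: x=1 → posterior Gamma(6, 13/3)
obs 3: x=6 → posterior Gamma(12, 16/3)
obs 4: x=0 → posterior Gamma(12, 19/3)
obs 5: x=2 → posterior Gamma(14, 22/3)
obs 6: x=5 → posterior Gamma(19, 25/3)
obs 7: x=5 → posterior Gamma(24, 28/3)
obs 8: x=2 → posterior Gamma(26, 31/3)
obs 9: x=1 → posterior Gamma(27, 34/3)
obs 10: x=1 → posterior Gamma(28, 37/3)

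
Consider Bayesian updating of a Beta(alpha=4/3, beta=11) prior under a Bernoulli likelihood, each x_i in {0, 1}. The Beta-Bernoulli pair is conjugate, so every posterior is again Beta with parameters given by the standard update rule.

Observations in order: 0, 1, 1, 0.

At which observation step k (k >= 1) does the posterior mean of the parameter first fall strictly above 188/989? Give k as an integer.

obs 1: x=0 → posterior Beta(4/3, 12)
obs 2: x=1 → posterior Beta(7/3, 12)
obs 3: x=1 → posterior Beta(10/3, 12)
obs 4: x=0 → posterior Beta(10/3, 13)

k = 3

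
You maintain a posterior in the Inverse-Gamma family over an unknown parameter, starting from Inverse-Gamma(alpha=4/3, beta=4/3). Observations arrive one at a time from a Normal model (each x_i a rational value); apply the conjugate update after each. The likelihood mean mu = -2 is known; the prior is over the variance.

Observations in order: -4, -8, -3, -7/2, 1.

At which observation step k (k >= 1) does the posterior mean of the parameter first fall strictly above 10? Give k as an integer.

obs 1: x=-4 → posterior Inverse-Gamma(11/6, 10/3)
obs 2: x=-8 → posterior Inverse-Gamma(7/3, 64/3)
obs 3: x=-3 → posterior Inverse-Gamma(17/6, 131/6)
obs 4: x=-7/2 → posterior Inverse-Gamma(10/3, 551/24)
obs 5: x=1 → posterior Inverse-Gamma(23/6, 659/24)

k = 2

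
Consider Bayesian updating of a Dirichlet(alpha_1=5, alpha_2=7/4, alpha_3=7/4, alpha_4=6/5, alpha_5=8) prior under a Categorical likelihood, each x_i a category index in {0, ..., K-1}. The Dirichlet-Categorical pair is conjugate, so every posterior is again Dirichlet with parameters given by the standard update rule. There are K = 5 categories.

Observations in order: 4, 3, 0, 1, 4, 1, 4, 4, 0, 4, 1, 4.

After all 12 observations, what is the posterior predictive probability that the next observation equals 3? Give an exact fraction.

obs 1: x=4 → posterior Dirichlet(5, 7/4, 7/4, 6/5, 9)
obs 2: x=3 → posterior Dirichlet(5, 7/4, 7/4, 11/5, 9)
obs 3: x=0 → posterior Dirichlet(6, 7/4, 7/4, 11/5, 9)
obs 4: x=1 → posterior Dirichlet(6, 11/4, 7/4, 11/5, 9)
obs 5: x=4 → posterior Dirichlet(6, 11/4, 7/4, 11/5, 10)
obs 6: x=1 → posterior Dirichlet(6, 15/4, 7/4, 11/5, 10)
obs 7: x=4 → posterior Dirichlet(6, 15/4, 7/4, 11/5, 11)
obs 8: x=4 → posterior Dirichlet(6, 15/4, 7/4, 11/5, 12)
obs 9: x=0 → posterior Dirichlet(7, 15/4, 7/4, 11/5, 12)
obs 10: x=4 → posterior Dirichlet(7, 15/4, 7/4, 11/5, 13)
obs 11: x=1 → posterior Dirichlet(7, 19/4, 7/4, 11/5, 13)
obs 12: x=4 → posterior Dirichlet(7, 19/4, 7/4, 11/5, 14)

2/27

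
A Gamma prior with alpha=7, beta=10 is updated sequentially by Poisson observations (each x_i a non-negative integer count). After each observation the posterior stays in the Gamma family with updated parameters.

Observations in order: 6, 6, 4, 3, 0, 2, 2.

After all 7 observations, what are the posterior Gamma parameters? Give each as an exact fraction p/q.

alpha=30, beta=17

obs 1: x=6 → posterior Gamma(13, 11)
obs 2: x=6 → posterior Gamma(19, 12)
obs 3: x=4 → posterior Gamma(23, 13)
obs 4: x=3 → posterior Gamma(26, 14)
obs 5: x=0 → posterior Gamma(26, 15)
obs 6: x=2 → posterior Gamma(28, 16)
obs 7: x=2 → posterior Gamma(30, 17)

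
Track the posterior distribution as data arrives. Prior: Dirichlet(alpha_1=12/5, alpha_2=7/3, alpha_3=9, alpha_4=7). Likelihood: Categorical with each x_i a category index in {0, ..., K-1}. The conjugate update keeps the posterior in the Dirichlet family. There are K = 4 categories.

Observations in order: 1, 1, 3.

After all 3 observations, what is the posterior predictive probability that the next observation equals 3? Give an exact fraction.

obs 1: x=1 → posterior Dirichlet(12/5, 10/3, 9, 7)
obs 2: x=1 → posterior Dirichlet(12/5, 13/3, 9, 7)
obs 3: x=3 → posterior Dirichlet(12/5, 13/3, 9, 8)

30/89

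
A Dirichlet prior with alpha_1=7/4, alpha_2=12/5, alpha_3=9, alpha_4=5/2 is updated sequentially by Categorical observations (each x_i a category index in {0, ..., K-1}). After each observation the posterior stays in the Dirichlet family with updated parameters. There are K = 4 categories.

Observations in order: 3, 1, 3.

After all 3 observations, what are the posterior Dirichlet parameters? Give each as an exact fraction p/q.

obs 1: x=3 → posterior Dirichlet(7/4, 12/5, 9, 7/2)
obs 2: x=1 → posterior Dirichlet(7/4, 17/5, 9, 7/2)
obs 3: x=3 → posterior Dirichlet(7/4, 17/5, 9, 9/2)

alpha_1=7/4, alpha_2=17/5, alpha_3=9, alpha_4=9/2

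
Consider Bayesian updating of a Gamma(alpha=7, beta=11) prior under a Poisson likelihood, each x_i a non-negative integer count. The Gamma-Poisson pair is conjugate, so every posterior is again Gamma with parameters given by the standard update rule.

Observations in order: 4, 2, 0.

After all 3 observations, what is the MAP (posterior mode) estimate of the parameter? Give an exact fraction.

obs 1: x=4 → posterior Gamma(11, 12)
obs 2: x=2 → posterior Gamma(13, 13)
obs 3: x=0 → posterior Gamma(13, 14)

6/7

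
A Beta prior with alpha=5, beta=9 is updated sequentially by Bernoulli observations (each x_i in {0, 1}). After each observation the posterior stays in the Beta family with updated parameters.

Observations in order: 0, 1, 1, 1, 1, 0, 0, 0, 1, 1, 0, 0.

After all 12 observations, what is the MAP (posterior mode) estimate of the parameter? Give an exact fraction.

5/12

obs 1: x=0 → posterior Beta(5, 10)
obs 2: x=1 → posterior Beta(6, 10)
obs 3: x=1 → posterior Beta(7, 10)
obs 4: x=1 → posterior Beta(8, 10)
obs 5: x=1 → posterior Beta(9, 10)
obs 6: x=0 → posterior Beta(9, 11)
obs 7: x=0 → posterior Beta(9, 12)
obs 8: x=0 → posterior Beta(9, 13)
obs 9: x=1 → posterior Beta(10, 13)
obs 10: x=1 → posterior Beta(11, 13)
obs 11: x=0 → posterior Beta(11, 14)
obs 12: x=0 → posterior Beta(11, 15)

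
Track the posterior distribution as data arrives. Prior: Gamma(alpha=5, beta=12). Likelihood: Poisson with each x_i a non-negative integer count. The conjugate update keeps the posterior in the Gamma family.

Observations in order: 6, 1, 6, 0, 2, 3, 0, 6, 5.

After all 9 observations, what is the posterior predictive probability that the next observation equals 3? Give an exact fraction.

obs 1: x=6 → posterior Gamma(11, 13)
obs 2: x=1 → posterior Gamma(12, 14)
obs 3: x=6 → posterior Gamma(18, 15)
obs 4: x=0 → posterior Gamma(18, 16)
obs 5: x=2 → posterior Gamma(20, 17)
obs 6: x=3 → posterior Gamma(23, 18)
obs 7: x=0 → posterior Gamma(23, 19)
obs 8: x=6 → posterior Gamma(29, 20)
obs 9: x=5 → posterior Gamma(34, 21)

1610995181346864416708333584574812628702870889585/11683667768993034493161047294628550451203384803328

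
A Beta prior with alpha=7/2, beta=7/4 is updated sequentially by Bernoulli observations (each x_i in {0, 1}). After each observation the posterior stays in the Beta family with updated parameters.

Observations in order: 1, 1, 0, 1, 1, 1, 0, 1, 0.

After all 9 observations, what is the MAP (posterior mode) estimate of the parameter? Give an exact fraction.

34/49

obs 1: x=1 → posterior Beta(9/2, 7/4)
obs 2: x=1 → posterior Beta(11/2, 7/4)
obs 3: x=0 → posterior Beta(11/2, 11/4)
obs 4: x=1 → posterior Beta(13/2, 11/4)
obs 5: x=1 → posterior Beta(15/2, 11/4)
obs 6: x=1 → posterior Beta(17/2, 11/4)
obs 7: x=0 → posterior Beta(17/2, 15/4)
obs 8: x=1 → posterior Beta(19/2, 15/4)
obs 9: x=0 → posterior Beta(19/2, 19/4)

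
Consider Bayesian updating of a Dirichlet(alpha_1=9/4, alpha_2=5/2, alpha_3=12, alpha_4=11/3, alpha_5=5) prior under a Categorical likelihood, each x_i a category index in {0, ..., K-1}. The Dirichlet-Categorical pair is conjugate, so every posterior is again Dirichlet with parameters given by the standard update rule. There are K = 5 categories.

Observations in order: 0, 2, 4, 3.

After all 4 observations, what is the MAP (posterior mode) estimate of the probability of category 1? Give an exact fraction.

obs 1: x=0 → posterior Dirichlet(13/4, 5/2, 12, 11/3, 5)
obs 2: x=2 → posterior Dirichlet(13/4, 5/2, 13, 11/3, 5)
obs 3: x=4 → posterior Dirichlet(13/4, 5/2, 13, 11/3, 6)
obs 4: x=3 → posterior Dirichlet(13/4, 5/2, 13, 14/3, 6)

18/293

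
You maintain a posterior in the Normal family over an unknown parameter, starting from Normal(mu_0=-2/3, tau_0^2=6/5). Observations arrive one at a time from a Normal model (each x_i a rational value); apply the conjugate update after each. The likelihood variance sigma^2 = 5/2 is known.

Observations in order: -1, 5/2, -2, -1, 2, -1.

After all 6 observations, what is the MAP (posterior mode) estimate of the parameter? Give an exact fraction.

obs 1: x=-1 → posterior Normal(-86/111, 30/37)
obs 2: x=5/2 → posterior Normal(4/147, 30/49)
obs 3: x=-2 → posterior Normal(-68/183, 30/61)
obs 4: x=-1 → posterior Normal(-104/219, 30/73)
obs 5: x=2 → posterior Normal(-32/255, 6/17)
obs 6: x=-1 → posterior Normal(-68/291, 30/97)

-68/291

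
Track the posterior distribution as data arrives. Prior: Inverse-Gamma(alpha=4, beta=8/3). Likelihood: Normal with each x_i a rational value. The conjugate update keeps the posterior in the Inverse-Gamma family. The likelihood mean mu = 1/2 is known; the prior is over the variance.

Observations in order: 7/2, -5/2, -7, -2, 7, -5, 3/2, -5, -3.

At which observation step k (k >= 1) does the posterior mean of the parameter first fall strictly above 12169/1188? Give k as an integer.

k = 5

obs 1: x=7/2 → posterior Inverse-Gamma(9/2, 43/6)
obs 2: x=-5/2 → posterior Inverse-Gamma(5, 35/3)
obs 3: x=-7 → posterior Inverse-Gamma(11/2, 955/24)
obs 4: x=-2 → posterior Inverse-Gamma(6, 515/12)
obs 5: x=7 → posterior Inverse-Gamma(13/2, 1537/24)
obs 6: x=-5 → posterior Inverse-Gamma(7, 475/6)
obs 7: x=3/2 → posterior Inverse-Gamma(15/2, 239/3)
obs 8: x=-5 → posterior Inverse-Gamma(8, 2275/24)
obs 9: x=-3 → posterior Inverse-Gamma(17/2, 1211/12)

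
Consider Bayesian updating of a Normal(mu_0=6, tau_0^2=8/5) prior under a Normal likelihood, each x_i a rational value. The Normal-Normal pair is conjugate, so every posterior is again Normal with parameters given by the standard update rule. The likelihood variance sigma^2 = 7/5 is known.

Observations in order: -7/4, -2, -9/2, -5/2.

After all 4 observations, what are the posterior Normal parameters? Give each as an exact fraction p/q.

mu_0=-44/39, tau_0^2=56/195

obs 1: x=-7/4 → posterior Normal(28/15, 56/75)
obs 2: x=-2 → posterior Normal(12/23, 56/115)
obs 3: x=-9/2 → posterior Normal(-24/31, 56/155)
obs 4: x=-5/2 → posterior Normal(-44/39, 56/195)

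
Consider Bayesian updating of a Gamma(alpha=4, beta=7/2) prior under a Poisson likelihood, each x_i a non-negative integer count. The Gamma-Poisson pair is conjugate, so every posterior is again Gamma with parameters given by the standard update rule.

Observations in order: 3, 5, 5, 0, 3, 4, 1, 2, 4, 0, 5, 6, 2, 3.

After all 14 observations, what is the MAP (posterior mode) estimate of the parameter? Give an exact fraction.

obs 1: x=3 → posterior Gamma(7, 9/2)
obs 2: x=5 → posterior Gamma(12, 11/2)
obs 3: x=5 → posterior Gamma(17, 13/2)
obs 4: x=0 → posterior Gamma(17, 15/2)
obs 5: x=3 → posterior Gamma(20, 17/2)
obs 6: x=4 → posterior Gamma(24, 19/2)
obs 7: x=1 → posterior Gamma(25, 21/2)
obs 8: x=2 → posterior Gamma(27, 23/2)
obs 9: x=4 → posterior Gamma(31, 25/2)
obs 10: x=0 → posterior Gamma(31, 27/2)
obs 11: x=5 → posterior Gamma(36, 29/2)
obs 12: x=6 → posterior Gamma(42, 31/2)
obs 13: x=2 → posterior Gamma(44, 33/2)
obs 14: x=3 → posterior Gamma(47, 35/2)

92/35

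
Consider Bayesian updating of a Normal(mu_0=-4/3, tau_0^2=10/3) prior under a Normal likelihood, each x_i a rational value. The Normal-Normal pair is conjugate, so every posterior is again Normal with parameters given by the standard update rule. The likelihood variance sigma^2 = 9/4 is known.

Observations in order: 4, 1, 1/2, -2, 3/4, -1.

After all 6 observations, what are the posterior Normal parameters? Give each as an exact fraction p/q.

mu_0=94/267, tau_0^2=30/89

obs 1: x=4 → posterior Normal(124/67, 90/67)
obs 2: x=1 → posterior Normal(164/107, 90/107)
obs 3: x=1/2 → posterior Normal(184/147, 30/49)
obs 4: x=-2 → posterior Normal(104/187, 90/187)
obs 5: x=3/4 → posterior Normal(134/227, 90/227)
obs 6: x=-1 → posterior Normal(94/267, 30/89)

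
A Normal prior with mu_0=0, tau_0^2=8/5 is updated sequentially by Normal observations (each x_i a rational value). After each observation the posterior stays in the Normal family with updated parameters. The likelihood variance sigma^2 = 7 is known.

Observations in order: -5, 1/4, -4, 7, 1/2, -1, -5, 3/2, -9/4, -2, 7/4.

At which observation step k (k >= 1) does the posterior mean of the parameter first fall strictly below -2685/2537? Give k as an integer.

k = 3

obs 1: x=-5 → posterior Normal(-40/43, 56/43)
obs 2: x=1/4 → posterior Normal(-38/51, 56/51)
obs 3: x=-4 → posterior Normal(-70/59, 56/59)
obs 4: x=7 → posterior Normal(-14/67, 56/67)
obs 5: x=1/2 → posterior Normal(-2/15, 56/75)
obs 6: x=-1 → posterior Normal(-18/83, 56/83)
obs 7: x=-5 → posterior Normal(-58/91, 8/13)
obs 8: x=3/2 → posterior Normal(-46/99, 56/99)
obs 9: x=-9/4 → posterior Normal(-64/107, 56/107)
obs 10: x=-2 → posterior Normal(-16/23, 56/115)
obs 11: x=7/4 → posterior Normal(-22/41, 56/123)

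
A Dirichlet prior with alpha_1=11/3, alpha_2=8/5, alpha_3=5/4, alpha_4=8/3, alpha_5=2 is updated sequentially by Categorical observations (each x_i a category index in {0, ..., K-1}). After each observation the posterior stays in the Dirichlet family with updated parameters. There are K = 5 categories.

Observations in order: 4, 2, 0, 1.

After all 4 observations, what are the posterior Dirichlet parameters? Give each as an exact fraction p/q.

alpha_1=14/3, alpha_2=13/5, alpha_3=9/4, alpha_4=8/3, alpha_5=3

obs 1: x=4 → posterior Dirichlet(11/3, 8/5, 5/4, 8/3, 3)
obs 2: x=2 → posterior Dirichlet(11/3, 8/5, 9/4, 8/3, 3)
obs 3: x=0 → posterior Dirichlet(14/3, 8/5, 9/4, 8/3, 3)
obs 4: x=1 → posterior Dirichlet(14/3, 13/5, 9/4, 8/3, 3)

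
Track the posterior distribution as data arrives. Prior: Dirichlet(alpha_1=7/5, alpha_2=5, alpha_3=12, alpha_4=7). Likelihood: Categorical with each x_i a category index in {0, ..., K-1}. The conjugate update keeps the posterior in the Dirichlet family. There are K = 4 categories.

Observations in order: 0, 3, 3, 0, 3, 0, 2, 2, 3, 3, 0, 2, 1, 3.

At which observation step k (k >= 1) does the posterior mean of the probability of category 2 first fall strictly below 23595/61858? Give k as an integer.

k = 14

obs 1: x=0 → posterior Dirichlet(12/5, 5, 12, 7)
obs 2: x=3 → posterior Dirichlet(12/5, 5, 12, 8)
obs 3: x=3 → posterior Dirichlet(12/5, 5, 12, 9)
obs 4: x=0 → posterior Dirichlet(17/5, 5, 12, 9)
obs 5: x=3 → posterior Dirichlet(17/5, 5, 12, 10)
obs 6: x=0 → posterior Dirichlet(22/5, 5, 12, 10)
obs 7: x=2 → posterior Dirichlet(22/5, 5, 13, 10)
obs 8: x=2 → posterior Dirichlet(22/5, 5, 14, 10)
obs 9: x=3 → posterior Dirichlet(22/5, 5, 14, 11)
obs 10: x=3 → posterior Dirichlet(22/5, 5, 14, 12)
obs 11: x=0 → posterior Dirichlet(27/5, 5, 14, 12)
obs 12: x=2 → posterior Dirichlet(27/5, 5, 15, 12)
obs 13: x=1 → posterior Dirichlet(27/5, 6, 15, 12)
obs 14: x=3 → posterior Dirichlet(27/5, 6, 15, 13)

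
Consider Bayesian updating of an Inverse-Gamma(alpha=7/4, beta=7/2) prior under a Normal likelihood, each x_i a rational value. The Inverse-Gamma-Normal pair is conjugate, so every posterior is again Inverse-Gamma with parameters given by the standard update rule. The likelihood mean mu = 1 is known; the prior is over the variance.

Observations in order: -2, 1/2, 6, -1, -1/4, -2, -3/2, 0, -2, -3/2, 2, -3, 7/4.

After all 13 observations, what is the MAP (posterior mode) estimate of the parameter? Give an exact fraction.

767/148

obs 1: x=-2 → posterior Inverse-Gamma(9/4, 8)
obs 2: x=1/2 → posterior Inverse-Gamma(11/4, 65/8)
obs 3: x=6 → posterior Inverse-Gamma(13/4, 165/8)
obs 4: x=-1 → posterior Inverse-Gamma(15/4, 181/8)
obs 5: x=-1/4 → posterior Inverse-Gamma(17/4, 749/32)
obs 6: x=-2 → posterior Inverse-Gamma(19/4, 893/32)
obs 7: x=-3/2 → posterior Inverse-Gamma(21/4, 993/32)
obs 8: x=0 → posterior Inverse-Gamma(23/4, 1009/32)
obs 9: x=-2 → posterior Inverse-Gamma(25/4, 1153/32)
obs 10: x=-3/2 → posterior Inverse-Gamma(27/4, 1253/32)
obs 11: x=2 → posterior Inverse-Gamma(29/4, 1269/32)
obs 12: x=-3 → posterior Inverse-Gamma(31/4, 1525/32)
obs 13: x=7/4 → posterior Inverse-Gamma(33/4, 767/16)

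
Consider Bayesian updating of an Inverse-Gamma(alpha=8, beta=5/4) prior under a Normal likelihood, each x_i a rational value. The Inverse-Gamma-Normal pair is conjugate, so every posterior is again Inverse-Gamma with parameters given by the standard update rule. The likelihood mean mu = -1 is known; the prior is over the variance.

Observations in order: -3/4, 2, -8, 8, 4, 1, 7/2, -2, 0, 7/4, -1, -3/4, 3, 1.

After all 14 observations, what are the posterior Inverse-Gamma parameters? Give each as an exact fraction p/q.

obs 1: x=-3/4 → posterior Inverse-Gamma(17/2, 41/32)
obs 2: x=2 → posterior Inverse-Gamma(9, 185/32)
obs 3: x=-8 → posterior Inverse-Gamma(19/2, 969/32)
obs 4: x=8 → posterior Inverse-Gamma(10, 2265/32)
obs 5: x=4 → posterior Inverse-Gamma(21/2, 2665/32)
obs 6: x=1 → posterior Inverse-Gamma(11, 2729/32)
obs 7: x=7/2 → posterior Inverse-Gamma(23/2, 3053/32)
obs 8: x=-2 → posterior Inverse-Gamma(12, 3069/32)
obs 9: x=0 → posterior Inverse-Gamma(25/2, 3085/32)
obs 10: x=7/4 → posterior Inverse-Gamma(13, 1603/16)
obs 11: x=-1 → posterior Inverse-Gamma(27/2, 1603/16)
obs 12: x=-3/4 → posterior Inverse-Gamma(14, 3207/32)
obs 13: x=3 → posterior Inverse-Gamma(29/2, 3463/32)
obs 14: x=1 → posterior Inverse-Gamma(15, 3527/32)

alpha=15, beta=3527/32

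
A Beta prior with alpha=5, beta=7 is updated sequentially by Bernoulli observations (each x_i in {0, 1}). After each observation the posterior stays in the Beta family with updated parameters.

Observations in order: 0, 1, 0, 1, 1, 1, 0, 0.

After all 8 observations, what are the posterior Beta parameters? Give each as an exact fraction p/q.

obs 1: x=0 → posterior Beta(5, 8)
obs 2: x=1 → posterior Beta(6, 8)
obs 3: x=0 → posterior Beta(6, 9)
obs 4: x=1 → posterior Beta(7, 9)
obs 5: x=1 → posterior Beta(8, 9)
obs 6: x=1 → posterior Beta(9, 9)
obs 7: x=0 → posterior Beta(9, 10)
obs 8: x=0 → posterior Beta(9, 11)

alpha=9, beta=11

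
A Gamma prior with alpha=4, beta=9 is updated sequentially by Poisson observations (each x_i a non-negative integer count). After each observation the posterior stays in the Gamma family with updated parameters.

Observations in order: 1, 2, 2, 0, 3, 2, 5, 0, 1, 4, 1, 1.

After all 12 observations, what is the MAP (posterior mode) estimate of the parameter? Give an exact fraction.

obs 1: x=1 → posterior Gamma(5, 10)
obs 2: x=2 → posterior Gamma(7, 11)
obs 3: x=2 → posterior Gamma(9, 12)
obs 4: x=0 → posterior Gamma(9, 13)
obs 5: x=3 → posterior Gamma(12, 14)
obs 6: x=2 → posterior Gamma(14, 15)
obs 7: x=5 → posterior Gamma(19, 16)
obs 8: x=0 → posterior Gamma(19, 17)
obs 9: x=1 → posterior Gamma(20, 18)
obs 10: x=4 → posterior Gamma(24, 19)
obs 11: x=1 → posterior Gamma(25, 20)
obs 12: x=1 → posterior Gamma(26, 21)

25/21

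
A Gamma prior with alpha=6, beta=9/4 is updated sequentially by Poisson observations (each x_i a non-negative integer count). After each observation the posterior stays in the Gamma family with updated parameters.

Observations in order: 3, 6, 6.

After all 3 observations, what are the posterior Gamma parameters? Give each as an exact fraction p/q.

alpha=21, beta=21/4

obs 1: x=3 → posterior Gamma(9, 13/4)
obs 2: x=6 → posterior Gamma(15, 17/4)
obs 3: x=6 → posterior Gamma(21, 21/4)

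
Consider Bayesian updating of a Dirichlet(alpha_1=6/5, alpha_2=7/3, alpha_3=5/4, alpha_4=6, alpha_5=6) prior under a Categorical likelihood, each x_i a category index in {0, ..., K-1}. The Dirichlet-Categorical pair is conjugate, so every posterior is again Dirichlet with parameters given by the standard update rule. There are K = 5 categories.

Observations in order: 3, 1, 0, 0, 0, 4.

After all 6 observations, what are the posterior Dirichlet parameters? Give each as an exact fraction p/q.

obs 1: x=3 → posterior Dirichlet(6/5, 7/3, 5/4, 7, 6)
obs 2: x=1 → posterior Dirichlet(6/5, 10/3, 5/4, 7, 6)
obs 3: x=0 → posterior Dirichlet(11/5, 10/3, 5/4, 7, 6)
obs 4: x=0 → posterior Dirichlet(16/5, 10/3, 5/4, 7, 6)
obs 5: x=0 → posterior Dirichlet(21/5, 10/3, 5/4, 7, 6)
obs 6: x=4 → posterior Dirichlet(21/5, 10/3, 5/4, 7, 7)

alpha_1=21/5, alpha_2=10/3, alpha_3=5/4, alpha_4=7, alpha_5=7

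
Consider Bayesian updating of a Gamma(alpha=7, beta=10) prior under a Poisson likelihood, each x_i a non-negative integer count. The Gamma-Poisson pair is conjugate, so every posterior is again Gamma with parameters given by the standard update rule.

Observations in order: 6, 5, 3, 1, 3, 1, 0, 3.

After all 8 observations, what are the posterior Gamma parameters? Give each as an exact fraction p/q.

obs 1: x=6 → posterior Gamma(13, 11)
obs 2: x=5 → posterior Gamma(18, 12)
obs 3: x=3 → posterior Gamma(21, 13)
obs 4: x=1 → posterior Gamma(22, 14)
obs 5: x=3 → posterior Gamma(25, 15)
obs 6: x=1 → posterior Gamma(26, 16)
obs 7: x=0 → posterior Gamma(26, 17)
obs 8: x=3 → posterior Gamma(29, 18)

alpha=29, beta=18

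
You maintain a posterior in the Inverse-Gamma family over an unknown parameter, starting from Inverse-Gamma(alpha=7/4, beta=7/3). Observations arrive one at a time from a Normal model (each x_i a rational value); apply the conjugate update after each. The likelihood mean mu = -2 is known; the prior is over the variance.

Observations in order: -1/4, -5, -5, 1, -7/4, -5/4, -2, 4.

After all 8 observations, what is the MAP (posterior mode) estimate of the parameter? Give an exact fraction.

obs 1: x=-1/4 → posterior Inverse-Gamma(9/4, 371/96)
obs 2: x=-5 → posterior Inverse-Gamma(11/4, 803/96)
obs 3: x=-5 → posterior Inverse-Gamma(13/4, 1235/96)
obs 4: x=1 → posterior Inverse-Gamma(15/4, 1667/96)
obs 5: x=-7/4 → posterior Inverse-Gamma(17/4, 835/48)
obs 6: x=-5/4 → posterior Inverse-Gamma(19/4, 1697/96)
obs 7: x=-2 → posterior Inverse-Gamma(21/4, 1697/96)
obs 8: x=4 → posterior Inverse-Gamma(23/4, 3425/96)

3425/648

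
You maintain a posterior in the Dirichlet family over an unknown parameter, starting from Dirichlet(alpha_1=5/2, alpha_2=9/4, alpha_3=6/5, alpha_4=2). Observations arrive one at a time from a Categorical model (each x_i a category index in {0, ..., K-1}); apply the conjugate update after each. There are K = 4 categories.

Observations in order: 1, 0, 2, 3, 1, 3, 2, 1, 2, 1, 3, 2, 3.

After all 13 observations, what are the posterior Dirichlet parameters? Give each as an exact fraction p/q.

alpha_1=7/2, alpha_2=25/4, alpha_3=26/5, alpha_4=6

obs 1: x=1 → posterior Dirichlet(5/2, 13/4, 6/5, 2)
obs 2: x=0 → posterior Dirichlet(7/2, 13/4, 6/5, 2)
obs 3: x=2 → posterior Dirichlet(7/2, 13/4, 11/5, 2)
obs 4: x=3 → posterior Dirichlet(7/2, 13/4, 11/5, 3)
obs 5: x=1 → posterior Dirichlet(7/2, 17/4, 11/5, 3)
obs 6: x=3 → posterior Dirichlet(7/2, 17/4, 11/5, 4)
obs 7: x=2 → posterior Dirichlet(7/2, 17/4, 16/5, 4)
obs 8: x=1 → posterior Dirichlet(7/2, 21/4, 16/5, 4)
obs 9: x=2 → posterior Dirichlet(7/2, 21/4, 21/5, 4)
obs 10: x=1 → posterior Dirichlet(7/2, 25/4, 21/5, 4)
obs 11: x=3 → posterior Dirichlet(7/2, 25/4, 21/5, 5)
obs 12: x=2 → posterior Dirichlet(7/2, 25/4, 26/5, 5)
obs 13: x=3 → posterior Dirichlet(7/2, 25/4, 26/5, 6)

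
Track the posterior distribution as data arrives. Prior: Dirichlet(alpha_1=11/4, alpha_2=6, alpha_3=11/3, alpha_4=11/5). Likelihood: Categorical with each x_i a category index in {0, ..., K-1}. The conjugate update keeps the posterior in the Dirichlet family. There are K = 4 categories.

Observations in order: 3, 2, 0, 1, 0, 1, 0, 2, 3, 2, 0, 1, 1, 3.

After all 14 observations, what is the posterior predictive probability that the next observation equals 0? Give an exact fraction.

405/1717

obs 1: x=3 → posterior Dirichlet(11/4, 6, 11/3, 16/5)
obs 2: x=2 → posterior Dirichlet(11/4, 6, 14/3, 16/5)
obs 3: x=0 → posterior Dirichlet(15/4, 6, 14/3, 16/5)
obs 4: x=1 → posterior Dirichlet(15/4, 7, 14/3, 16/5)
obs 5: x=0 → posterior Dirichlet(19/4, 7, 14/3, 16/5)
obs 6: x=1 → posterior Dirichlet(19/4, 8, 14/3, 16/5)
obs 7: x=0 → posterior Dirichlet(23/4, 8, 14/3, 16/5)
obs 8: x=2 → posterior Dirichlet(23/4, 8, 17/3, 16/5)
obs 9: x=3 → posterior Dirichlet(23/4, 8, 17/3, 21/5)
obs 10: x=2 → posterior Dirichlet(23/4, 8, 20/3, 21/5)
obs 11: x=0 → posterior Dirichlet(27/4, 8, 20/3, 21/5)
obs 12: x=1 → posterior Dirichlet(27/4, 9, 20/3, 21/5)
obs 13: x=1 → posterior Dirichlet(27/4, 10, 20/3, 21/5)
obs 14: x=3 → posterior Dirichlet(27/4, 10, 20/3, 26/5)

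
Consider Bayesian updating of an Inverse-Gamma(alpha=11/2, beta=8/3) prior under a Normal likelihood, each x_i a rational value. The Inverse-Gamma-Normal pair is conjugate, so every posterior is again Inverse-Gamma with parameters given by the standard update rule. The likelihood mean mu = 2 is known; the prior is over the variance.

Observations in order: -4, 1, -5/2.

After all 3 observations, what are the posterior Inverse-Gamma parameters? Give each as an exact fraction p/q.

obs 1: x=-4 → posterior Inverse-Gamma(6, 62/3)
obs 2: x=1 → posterior Inverse-Gamma(13/2, 127/6)
obs 3: x=-5/2 → posterior Inverse-Gamma(7, 751/24)

alpha=7, beta=751/24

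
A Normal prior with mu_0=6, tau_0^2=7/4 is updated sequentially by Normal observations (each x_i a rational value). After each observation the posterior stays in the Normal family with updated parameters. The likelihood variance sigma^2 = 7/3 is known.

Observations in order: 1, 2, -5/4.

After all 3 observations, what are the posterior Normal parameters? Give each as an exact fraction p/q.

obs 1: x=1 → posterior Normal(27/7, 1)
obs 2: x=2 → posterior Normal(33/10, 7/10)
obs 3: x=-5/4 → posterior Normal(9/4, 7/13)

mu_0=9/4, tau_0^2=7/13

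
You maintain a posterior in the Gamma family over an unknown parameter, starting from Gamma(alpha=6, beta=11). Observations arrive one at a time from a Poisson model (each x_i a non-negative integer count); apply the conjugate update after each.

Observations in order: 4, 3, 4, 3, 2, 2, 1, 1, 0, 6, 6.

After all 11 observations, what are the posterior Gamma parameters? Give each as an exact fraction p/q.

alpha=38, beta=22

obs 1: x=4 → posterior Gamma(10, 12)
obs 2: x=3 → posterior Gamma(13, 13)
obs 3: x=4 → posterior Gamma(17, 14)
obs 4: x=3 → posterior Gamma(20, 15)
obs 5: x=2 → posterior Gamma(22, 16)
obs 6: x=2 → posterior Gamma(24, 17)
obs 7: x=1 → posterior Gamma(25, 18)
obs 8: x=1 → posterior Gamma(26, 19)
obs 9: x=0 → posterior Gamma(26, 20)
obs 10: x=6 → posterior Gamma(32, 21)
obs 11: x=6 → posterior Gamma(38, 22)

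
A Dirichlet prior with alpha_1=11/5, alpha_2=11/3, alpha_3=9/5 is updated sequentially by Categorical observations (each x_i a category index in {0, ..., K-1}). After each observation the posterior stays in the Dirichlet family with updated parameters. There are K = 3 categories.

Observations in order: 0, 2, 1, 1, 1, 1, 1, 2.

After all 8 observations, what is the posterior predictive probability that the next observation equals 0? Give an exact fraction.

obs 1: x=0 → posterior Dirichlet(16/5, 11/3, 9/5)
obs 2: x=2 → posterior Dirichlet(16/5, 11/3, 14/5)
obs 3: x=1 → posterior Dirichlet(16/5, 14/3, 14/5)
obs 4: x=1 → posterior Dirichlet(16/5, 17/3, 14/5)
obs 5: x=1 → posterior Dirichlet(16/5, 20/3, 14/5)
obs 6: x=1 → posterior Dirichlet(16/5, 23/3, 14/5)
obs 7: x=1 → posterior Dirichlet(16/5, 26/3, 14/5)
obs 8: x=2 → posterior Dirichlet(16/5, 26/3, 19/5)

48/235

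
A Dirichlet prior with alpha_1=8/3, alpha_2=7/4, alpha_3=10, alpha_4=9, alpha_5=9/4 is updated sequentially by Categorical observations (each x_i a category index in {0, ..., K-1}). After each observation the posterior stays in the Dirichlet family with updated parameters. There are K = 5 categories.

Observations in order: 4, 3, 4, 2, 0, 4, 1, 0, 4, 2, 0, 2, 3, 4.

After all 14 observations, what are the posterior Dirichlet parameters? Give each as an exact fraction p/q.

obs 1: x=4 → posterior Dirichlet(8/3, 7/4, 10, 9, 13/4)
obs 2: x=3 → posterior Dirichlet(8/3, 7/4, 10, 10, 13/4)
obs 3: x=4 → posterior Dirichlet(8/3, 7/4, 10, 10, 17/4)
obs 4: x=2 → posterior Dirichlet(8/3, 7/4, 11, 10, 17/4)
obs 5: x=0 → posterior Dirichlet(11/3, 7/4, 11, 10, 17/4)
obs 6: x=4 → posterior Dirichlet(11/3, 7/4, 11, 10, 21/4)
obs 7: x=1 → posterior Dirichlet(11/3, 11/4, 11, 10, 21/4)
obs 8: x=0 → posterior Dirichlet(14/3, 11/4, 11, 10, 21/4)
obs 9: x=4 → posterior Dirichlet(14/3, 11/4, 11, 10, 25/4)
obs 10: x=2 → posterior Dirichlet(14/3, 11/4, 12, 10, 25/4)
obs 11: x=0 → posterior Dirichlet(17/3, 11/4, 12, 10, 25/4)
obs 12: x=2 → posterior Dirichlet(17/3, 11/4, 13, 10, 25/4)
obs 13: x=3 → posterior Dirichlet(17/3, 11/4, 13, 11, 25/4)
obs 14: x=4 → posterior Dirichlet(17/3, 11/4, 13, 11, 29/4)

alpha_1=17/3, alpha_2=11/4, alpha_3=13, alpha_4=11, alpha_5=29/4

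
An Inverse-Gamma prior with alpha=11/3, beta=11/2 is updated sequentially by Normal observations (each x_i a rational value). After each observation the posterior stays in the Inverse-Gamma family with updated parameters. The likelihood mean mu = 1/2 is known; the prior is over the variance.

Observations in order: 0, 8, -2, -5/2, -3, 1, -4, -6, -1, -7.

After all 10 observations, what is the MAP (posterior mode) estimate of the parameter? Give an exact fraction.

2595/232

obs 1: x=0 → posterior Inverse-Gamma(25/6, 45/8)
obs 2: x=8 → posterior Inverse-Gamma(14/3, 135/4)
obs 3: x=-2 → posterior Inverse-Gamma(31/6, 295/8)
obs 4: x=-5/2 → posterior Inverse-Gamma(17/3, 331/8)
obs 5: x=-3 → posterior Inverse-Gamma(37/6, 95/2)
obs 6: x=1 → posterior Inverse-Gamma(20/3, 381/8)
obs 7: x=-4 → posterior Inverse-Gamma(43/6, 231/4)
obs 8: x=-6 → posterior Inverse-Gamma(23/3, 631/8)
obs 9: x=-1 → posterior Inverse-Gamma(49/6, 80)
obs 10: x=-7 → posterior Inverse-Gamma(26/3, 865/8)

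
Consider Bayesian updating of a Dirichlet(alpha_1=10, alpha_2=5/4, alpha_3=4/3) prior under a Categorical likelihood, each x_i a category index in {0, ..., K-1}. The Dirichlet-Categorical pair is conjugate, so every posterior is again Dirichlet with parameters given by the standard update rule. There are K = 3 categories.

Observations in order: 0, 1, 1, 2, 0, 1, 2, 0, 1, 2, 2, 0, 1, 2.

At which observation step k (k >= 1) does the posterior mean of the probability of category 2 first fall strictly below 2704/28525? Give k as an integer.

k = 2

obs 1: x=0 → posterior Dirichlet(11, 5/4, 4/3)
obs 2: x=1 → posterior Dirichlet(11, 9/4, 4/3)
obs 3: x=1 → posterior Dirichlet(11, 13/4, 4/3)
obs 4: x=2 → posterior Dirichlet(11, 13/4, 7/3)
obs 5: x=0 → posterior Dirichlet(12, 13/4, 7/3)
obs 6: x=1 → posterior Dirichlet(12, 17/4, 7/3)
obs 7: x=2 → posterior Dirichlet(12, 17/4, 10/3)
obs 8: x=0 → posterior Dirichlet(13, 17/4, 10/3)
obs 9: x=1 → posterior Dirichlet(13, 21/4, 10/3)
obs 10: x=2 → posterior Dirichlet(13, 21/4, 13/3)
obs 11: x=2 → posterior Dirichlet(13, 21/4, 16/3)
obs 12: x=0 → posterior Dirichlet(14, 21/4, 16/3)
obs 13: x=1 → posterior Dirichlet(14, 25/4, 16/3)
obs 14: x=2 → posterior Dirichlet(14, 25/4, 19/3)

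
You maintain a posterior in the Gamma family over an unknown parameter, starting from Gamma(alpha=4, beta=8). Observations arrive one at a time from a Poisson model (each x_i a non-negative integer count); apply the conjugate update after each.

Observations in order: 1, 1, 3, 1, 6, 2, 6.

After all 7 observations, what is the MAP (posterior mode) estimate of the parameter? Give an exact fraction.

23/15

obs 1: x=1 → posterior Gamma(5, 9)
obs 2: x=1 → posterior Gamma(6, 10)
obs 3: x=3 → posterior Gamma(9, 11)
obs 4: x=1 → posterior Gamma(10, 12)
obs 5: x=6 → posterior Gamma(16, 13)
obs 6: x=2 → posterior Gamma(18, 14)
obs 7: x=6 → posterior Gamma(24, 15)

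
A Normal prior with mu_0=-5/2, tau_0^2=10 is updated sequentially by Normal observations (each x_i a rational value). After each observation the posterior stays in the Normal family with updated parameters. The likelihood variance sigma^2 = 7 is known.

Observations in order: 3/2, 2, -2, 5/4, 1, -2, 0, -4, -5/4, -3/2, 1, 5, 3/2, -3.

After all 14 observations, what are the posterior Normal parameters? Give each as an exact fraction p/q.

obs 1: x=3/2 → posterior Normal(-5/34, 70/17)
obs 2: x=2 → posterior Normal(35/54, 70/27)
obs 3: x=-2 → posterior Normal(-5/74, 70/37)
obs 4: x=5/4 → posterior Normal(10/47, 70/47)
obs 5: x=1 → posterior Normal(20/57, 70/57)
obs 6: x=-2 → posterior Normal(0, 70/67)
obs 7: x=0 → posterior Normal(0, 10/11)
obs 8: x=-4 → posterior Normal(-40/87, 70/87)
obs 9: x=-5/4 → posterior Normal(-105/194, 70/97)
obs 10: x=-3/2 → posterior Normal(-135/214, 70/107)
obs 11: x=1 → posterior Normal(-115/234, 70/117)
obs 12: x=5 → posterior Normal(-15/254, 70/127)
obs 13: x=3/2 → posterior Normal(15/274, 70/137)
obs 14: x=-3 → posterior Normal(-15/98, 10/21)

mu_0=-15/98, tau_0^2=10/21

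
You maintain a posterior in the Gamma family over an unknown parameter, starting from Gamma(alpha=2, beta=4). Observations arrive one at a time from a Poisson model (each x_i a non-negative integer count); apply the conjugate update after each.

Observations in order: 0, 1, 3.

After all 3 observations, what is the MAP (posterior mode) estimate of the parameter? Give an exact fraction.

5/7

obs 1: x=0 → posterior Gamma(2, 5)
obs 2: x=1 → posterior Gamma(3, 6)
obs 3: x=3 → posterior Gamma(6, 7)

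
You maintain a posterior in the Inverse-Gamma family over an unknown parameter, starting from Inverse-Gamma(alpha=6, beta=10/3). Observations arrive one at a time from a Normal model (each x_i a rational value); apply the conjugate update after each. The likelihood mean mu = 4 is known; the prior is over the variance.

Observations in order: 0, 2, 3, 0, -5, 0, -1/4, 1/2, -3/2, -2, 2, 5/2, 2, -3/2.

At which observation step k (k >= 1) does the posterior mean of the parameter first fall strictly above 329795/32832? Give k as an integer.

obs 1: x=0 → posterior Inverse-Gamma(13/2, 34/3)
obs 2: x=2 → posterior Inverse-Gamma(7, 40/3)
obs 3: x=3 → posterior Inverse-Gamma(15/2, 83/6)
obs 4: x=0 → posterior Inverse-Gamma(8, 131/6)
obs 5: x=-5 → posterior Inverse-Gamma(17/2, 187/3)
obs 6: x=0 → posterior Inverse-Gamma(9, 211/3)
obs 7: x=-1/4 → posterior Inverse-Gamma(19/2, 7619/96)
obs 8: x=1/2 → posterior Inverse-Gamma(10, 8207/96)
obs 9: x=-3/2 → posterior Inverse-Gamma(21/2, 9659/96)
obs 10: x=-2 → posterior Inverse-Gamma(11, 11387/96)
obs 11: x=2 → posterior Inverse-Gamma(23/2, 11579/96)
obs 12: x=5/2 → posterior Inverse-Gamma(12, 11687/96)
obs 13: x=2 → posterior Inverse-Gamma(25/2, 11879/96)
obs 14: x=-3/2 → posterior Inverse-Gamma(13, 13331/96)

k = 9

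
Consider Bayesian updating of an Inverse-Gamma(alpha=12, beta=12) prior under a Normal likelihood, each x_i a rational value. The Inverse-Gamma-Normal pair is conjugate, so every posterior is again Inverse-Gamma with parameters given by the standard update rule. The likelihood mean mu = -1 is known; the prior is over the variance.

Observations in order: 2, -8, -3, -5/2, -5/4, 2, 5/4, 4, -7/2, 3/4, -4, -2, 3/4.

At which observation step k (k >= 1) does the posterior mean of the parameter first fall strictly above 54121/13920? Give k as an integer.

obs 1: x=2 → posterior Inverse-Gamma(25/2, 33/2)
obs 2: x=-8 → posterior Inverse-Gamma(13, 41)
obs 3: x=-3 → posterior Inverse-Gamma(27/2, 43)
obs 4: x=-5/2 → posterior Inverse-Gamma(14, 353/8)
obs 5: x=-5/4 → posterior Inverse-Gamma(29/2, 1413/32)
obs 6: x=2 → posterior Inverse-Gamma(15, 1557/32)
obs 7: x=5/4 → posterior Inverse-Gamma(31/2, 819/16)
obs 8: x=4 → posterior Inverse-Gamma(16, 1019/16)
obs 9: x=-7/2 → posterior Inverse-Gamma(33/2, 1069/16)
obs 10: x=3/4 → posterior Inverse-Gamma(17, 2187/32)
obs 11: x=-4 → posterior Inverse-Gamma(35/2, 2331/32)
obs 12: x=-2 → posterior Inverse-Gamma(18, 2347/32)
obs 13: x=3/4 → posterior Inverse-Gamma(37/2, 599/8)

k = 8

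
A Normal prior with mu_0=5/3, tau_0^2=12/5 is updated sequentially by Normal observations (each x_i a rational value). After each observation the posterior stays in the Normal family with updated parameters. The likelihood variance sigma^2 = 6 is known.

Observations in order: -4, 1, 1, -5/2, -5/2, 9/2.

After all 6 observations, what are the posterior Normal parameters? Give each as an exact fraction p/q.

obs 1: x=-4 → posterior Normal(1/21, 12/7)
obs 2: x=1 → posterior Normal(7/27, 4/3)
obs 3: x=1 → posterior Normal(13/33, 12/11)
obs 4: x=-5/2 → posterior Normal(-2/39, 12/13)
obs 5: x=-5/2 → posterior Normal(-17/45, 4/5)
obs 6: x=9/2 → posterior Normal(10/51, 12/17)

mu_0=10/51, tau_0^2=12/17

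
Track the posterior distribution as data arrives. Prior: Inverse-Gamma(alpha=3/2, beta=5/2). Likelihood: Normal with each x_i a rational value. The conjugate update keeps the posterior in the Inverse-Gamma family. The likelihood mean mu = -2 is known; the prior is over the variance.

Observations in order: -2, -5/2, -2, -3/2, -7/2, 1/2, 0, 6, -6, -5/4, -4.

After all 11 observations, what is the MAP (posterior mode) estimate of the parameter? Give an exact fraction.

1641/256

obs 1: x=-2 → posterior Inverse-Gamma(2, 5/2)
obs 2: x=-5/2 → posterior Inverse-Gamma(5/2, 21/8)
obs 3: x=-2 → posterior Inverse-Gamma(3, 21/8)
obs 4: x=-3/2 → posterior Inverse-Gamma(7/2, 11/4)
obs 5: x=-7/2 → posterior Inverse-Gamma(4, 31/8)
obs 6: x=1/2 → posterior Inverse-Gamma(9/2, 7)
obs 7: x=0 → posterior Inverse-Gamma(5, 9)
obs 8: x=6 → posterior Inverse-Gamma(11/2, 41)
obs 9: x=-6 → posterior Inverse-Gamma(6, 49)
obs 10: x=-5/4 → posterior Inverse-Gamma(13/2, 1577/32)
obs 11: x=-4 → posterior Inverse-Gamma(7, 1641/32)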